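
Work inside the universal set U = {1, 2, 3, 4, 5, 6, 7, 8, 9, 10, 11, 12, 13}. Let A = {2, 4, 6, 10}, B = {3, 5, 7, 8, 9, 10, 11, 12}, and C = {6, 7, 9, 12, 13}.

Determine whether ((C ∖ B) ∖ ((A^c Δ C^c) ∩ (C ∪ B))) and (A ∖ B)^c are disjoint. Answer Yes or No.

C ∖ B = {6, 13}
A^c = {1, 3, 5, 7, 8, 9, 11, 12, 13}
C^c = {1, 2, 3, 4, 5, 8, 10, 11}
A^c Δ C^c = {2, 4, 7, 9, 10, 12, 13}
C ∪ B = {3, 5, 6, 7, 8, 9, 10, 11, 12, 13}
(A^c Δ C^c) ∩ (C ∪ B) = {7, 9, 10, 12, 13}
(C ∖ B) ∖ ((A^c Δ C^c) ∩ (C ∪ B)) = {6}
A ∖ B = {2, 4, 6}
(A ∖ B)^c = {1, 3, 5, 7, 8, 9, 10, 11, 12, 13}
{6} and {1, 3, 5, 7, 8, 9, 10, 11, 12, 13} share no elements.

Yes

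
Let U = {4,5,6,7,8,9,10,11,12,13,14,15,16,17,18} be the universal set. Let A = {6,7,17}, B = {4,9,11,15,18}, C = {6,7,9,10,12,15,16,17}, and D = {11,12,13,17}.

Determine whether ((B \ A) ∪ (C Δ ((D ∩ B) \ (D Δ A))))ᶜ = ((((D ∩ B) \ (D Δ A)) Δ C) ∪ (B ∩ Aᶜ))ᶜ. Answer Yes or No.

B \ A = {4,9,11,15,18}
D ∩ B = {11}
D Δ A = {6,7,11,12,13}
(D ∩ B) \ (D Δ A) = {}
C Δ ((D ∩ B) \ (D Δ A)) = {6,7,9,10,12,15,16,17}
(B \ A) ∪ (C Δ ((D ∩ B) \ (D Δ A))) = {4,6,7,9,10,11,12,15,16,17,18}
((B \ A) ∪ (C Δ ((D ∩ B) \ (D Δ A))))ᶜ = {5,8,13,14}
((D ∩ B) \ (D Δ A)) Δ C = {6,7,9,10,12,15,16,17}
Aᶜ = {4,5,8,9,10,11,12,13,14,15,16,18}
B ∩ Aᶜ = {4,9,11,15,18}
(((D ∩ B) \ (D Δ A)) Δ C) ∪ (B ∩ Aᶜ) = {4,6,7,9,10,11,12,15,16,17,18}
((((D ∩ B) \ (D Δ A)) Δ C) ∪ (B ∩ Aᶜ))ᶜ = {5,8,13,14}
Both equal {5,8,13,14}, so ((B \ A) ∪ (C Δ ((D ∩ B) \ (D Δ A))))ᶜ = ((((D ∩ B) \ (D Δ A)) Δ C) ∪ (B ∩ Aᶜ))ᶜ.

Yes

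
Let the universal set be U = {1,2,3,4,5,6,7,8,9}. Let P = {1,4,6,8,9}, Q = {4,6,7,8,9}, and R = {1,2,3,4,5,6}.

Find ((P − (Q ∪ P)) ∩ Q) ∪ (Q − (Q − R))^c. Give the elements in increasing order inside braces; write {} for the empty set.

Q ∪ P = {1,4,6,7,8,9}
P − (Q ∪ P) = {}
(P − (Q ∪ P)) ∩ Q = {}
Q − R = {7,8,9}
Q − (Q − R) = {4,6}
(Q − (Q − R))^c = {1,2,3,5,7,8,9}
((P − (Q ∪ P)) ∩ Q) ∪ (Q − (Q − R))^c = {1,2,3,5,7,8,9}

{1,2,3,5,7,8,9}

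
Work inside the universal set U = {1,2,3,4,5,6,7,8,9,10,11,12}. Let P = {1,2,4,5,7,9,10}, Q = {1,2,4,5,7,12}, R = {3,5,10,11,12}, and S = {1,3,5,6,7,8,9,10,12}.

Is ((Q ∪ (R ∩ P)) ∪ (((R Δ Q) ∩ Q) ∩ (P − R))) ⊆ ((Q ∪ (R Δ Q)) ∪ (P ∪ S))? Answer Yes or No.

R ∩ P = {5,10}
Q ∪ (R ∩ P) = {1,2,4,5,7,10,12}
R Δ Q = {1,2,3,4,7,10,11}
(R Δ Q) ∩ Q = {1,2,4,7}
P − R = {1,2,4,7,9}
((R Δ Q) ∩ Q) ∩ (P − R) = {1,2,4,7}
(Q ∪ (R ∩ P)) ∪ (((R Δ Q) ∩ Q) ∩ (P − R)) = {1,2,4,5,7,10,12}
Q ∪ (R Δ Q) = {1,2,3,4,5,7,10,11,12}
P ∪ S = {1,2,3,4,5,6,7,8,9,10,12}
(Q ∪ (R Δ Q)) ∪ (P ∪ S) = {1,2,3,4,5,6,7,8,9,10,11,12}
Every element of {1,2,4,5,7,10,12} is in {1,2,3,4,5,6,7,8,9,10,11,12}, so (Q ∪ (R ∩ P)) ∪ (((R Δ Q) ∩ Q) ∩ (P − R)) ⊆ (Q ∪ (R Δ Q)) ∪ (P ∪ S).

Yes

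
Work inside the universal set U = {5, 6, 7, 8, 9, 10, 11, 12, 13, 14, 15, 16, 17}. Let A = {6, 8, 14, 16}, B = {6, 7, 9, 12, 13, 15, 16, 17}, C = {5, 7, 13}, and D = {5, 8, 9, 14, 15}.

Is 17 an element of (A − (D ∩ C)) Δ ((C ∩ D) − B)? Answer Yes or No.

No

17 ∉ D and 17 ∉ C, so 17 ∉ D ∩ C
17 ∉ A and 17 ∉ (D ∩ C), so 17 ∉ A − (D ∩ C)
17 ∉ C and 17 ∉ D, so 17 ∉ C ∩ D
17 ∉ (C ∩ D) and 17 ∈ B, so 17 ∉ (C ∩ D) − B
17 ∉ (A − (D ∩ C)) and 17 ∉ ((C ∩ D) − B), so 17 ∉ (A − (D ∩ C)) Δ ((C ∩ D) − B)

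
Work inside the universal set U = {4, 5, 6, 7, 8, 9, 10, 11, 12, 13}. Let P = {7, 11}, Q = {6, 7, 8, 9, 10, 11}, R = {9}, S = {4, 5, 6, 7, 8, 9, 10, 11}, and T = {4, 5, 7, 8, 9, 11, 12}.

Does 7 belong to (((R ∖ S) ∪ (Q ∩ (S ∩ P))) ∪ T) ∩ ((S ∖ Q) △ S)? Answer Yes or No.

Yes

7 ∉ R and 7 ∈ S, so 7 ∉ R ∖ S
7 ∈ S and 7 ∈ P, so 7 ∈ S ∩ P
7 ∈ Q and 7 ∈ (S ∩ P), so 7 ∈ Q ∩ (S ∩ P)
7 ∉ (R ∖ S) and 7 ∈ (Q ∩ (S ∩ P)), so 7 ∈ (R ∖ S) ∪ (Q ∩ (S ∩ P))
7 ∈ ((R ∖ S) ∪ (Q ∩ (S ∩ P))) and 7 ∈ T, so 7 ∈ ((R ∖ S) ∪ (Q ∩ (S ∩ P))) ∪ T
7 ∈ S and 7 ∈ Q, so 7 ∉ S ∖ Q
7 ∉ (S ∖ Q) and 7 ∈ S, so 7 ∈ (S ∖ Q) △ S
7 ∈ (((R ∖ S) ∪ (Q ∩ (S ∩ P))) ∪ T) and 7 ∈ ((S ∖ Q) △ S), so 7 ∈ (((R ∖ S) ∪ (Q ∩ (S ∩ P))) ∪ T) ∩ ((S ∖ Q) △ S)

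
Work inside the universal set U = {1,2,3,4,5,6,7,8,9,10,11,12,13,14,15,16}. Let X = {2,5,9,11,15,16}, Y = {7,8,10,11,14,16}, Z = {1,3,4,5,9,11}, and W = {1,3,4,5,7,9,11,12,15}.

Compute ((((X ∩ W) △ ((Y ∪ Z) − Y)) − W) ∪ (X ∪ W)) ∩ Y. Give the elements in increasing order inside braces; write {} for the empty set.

X ∩ W = {5,9,11,15}
Y ∪ Z = {1,3,4,5,7,8,9,10,11,14,16}
(Y ∪ Z) − Y = {1,3,4,5,9}
(X ∩ W) △ ((Y ∪ Z) − Y) = {1,3,4,11,15}
((X ∩ W) △ ((Y ∪ Z) − Y)) − W = {}
X ∪ W = {1,2,3,4,5,7,9,11,12,15,16}
(((X ∩ W) △ ((Y ∪ Z) − Y)) − W) ∪ (X ∪ W) = {1,2,3,4,5,7,9,11,12,15,16}
((((X ∩ W) △ ((Y ∪ Z) − Y)) − W) ∪ (X ∪ W)) ∩ Y = {7,11,16}

{7,11,16}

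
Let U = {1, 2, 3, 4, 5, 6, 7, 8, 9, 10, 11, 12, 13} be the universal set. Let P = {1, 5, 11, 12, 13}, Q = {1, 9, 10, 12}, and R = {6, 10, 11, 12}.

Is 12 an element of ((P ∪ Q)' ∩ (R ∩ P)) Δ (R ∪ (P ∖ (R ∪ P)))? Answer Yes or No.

12 ∈ P and 12 ∈ Q, so 12 ∈ P ∪ Q
12 ∉ (P ∪ Q)' since 12 ∈ (P ∪ Q)
12 ∈ R and 12 ∈ P, so 12 ∈ R ∩ P
12 ∉ (P ∪ Q)' and 12 ∈ (R ∩ P), so 12 ∉ (P ∪ Q)' ∩ (R ∩ P)
12 ∈ R and 12 ∈ P, so 12 ∈ R ∪ P
12 ∈ P and 12 ∈ (R ∪ P), so 12 ∉ P ∖ (R ∪ P)
12 ∈ R and 12 ∉ (P ∖ (R ∪ P)), so 12 ∈ R ∪ (P ∖ (R ∪ P))
12 ∉ ((P ∪ Q)' ∩ (R ∩ P)) and 12 ∈ (R ∪ (P ∖ (R ∪ P))), so 12 ∈ ((P ∪ Q)' ∩ (R ∩ P)) Δ (R ∪ (P ∖ (R ∪ P)))

Yes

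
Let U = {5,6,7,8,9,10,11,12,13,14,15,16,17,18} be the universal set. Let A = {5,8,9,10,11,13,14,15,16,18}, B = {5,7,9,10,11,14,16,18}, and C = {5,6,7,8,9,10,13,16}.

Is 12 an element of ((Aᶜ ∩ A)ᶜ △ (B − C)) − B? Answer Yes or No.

12 ∉ A, so 12 ∈ Aᶜ
12 ∈ Aᶜ and 12 ∉ A, so 12 ∉ Aᶜ ∩ A
12 ∈ (Aᶜ ∩ A)ᶜ since 12 ∉ (Aᶜ ∩ A)
12 ∉ B and 12 ∉ C, so 12 ∉ B − C
12 ∈ (Aᶜ ∩ A)ᶜ and 12 ∉ (B − C), so 12 ∈ (Aᶜ ∩ A)ᶜ △ (B − C)
12 ∈ ((Aᶜ ∩ A)ᶜ △ (B − C)) and 12 ∉ B, so 12 ∈ ((Aᶜ ∩ A)ᶜ △ (B − C)) − B

Yes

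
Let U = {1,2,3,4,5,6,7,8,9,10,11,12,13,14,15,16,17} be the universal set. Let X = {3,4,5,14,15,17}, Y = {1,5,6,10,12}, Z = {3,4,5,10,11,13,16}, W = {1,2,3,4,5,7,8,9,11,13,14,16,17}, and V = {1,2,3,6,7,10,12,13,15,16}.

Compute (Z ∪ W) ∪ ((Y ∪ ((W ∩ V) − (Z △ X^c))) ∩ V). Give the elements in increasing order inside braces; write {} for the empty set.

{1,2,3,4,5,6,7,8,9,10,11,12,13,14,16,17}

Z ∪ W = {1,2,3,4,5,7,8,9,10,11,13,14,16,17}
W ∩ V = {1,2,3,7,13,16}
X^c = {1,2,6,7,8,9,10,11,12,13,16}
Z △ X^c = {1,2,3,4,5,6,7,8,9,12}
(W ∩ V) − (Z △ X^c) = {13,16}
Y ∪ ((W ∩ V) − (Z △ X^c)) = {1,5,6,10,12,13,16}
(Y ∪ ((W ∩ V) − (Z △ X^c))) ∩ V = {1,6,10,12,13,16}
(Z ∪ W) ∪ ((Y ∪ ((W ∩ V) − (Z △ X^c))) ∩ V) = {1,2,3,4,5,6,7,8,9,10,11,12,13,14,16,17}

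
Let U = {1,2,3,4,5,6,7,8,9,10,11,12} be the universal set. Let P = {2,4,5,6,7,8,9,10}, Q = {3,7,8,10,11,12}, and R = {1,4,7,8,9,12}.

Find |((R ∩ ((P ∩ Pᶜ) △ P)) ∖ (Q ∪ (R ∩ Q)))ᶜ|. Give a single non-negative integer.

Pᶜ = {1,3,11,12}
P ∩ Pᶜ = {}
(P ∩ Pᶜ) △ P = {2,4,5,6,7,8,9,10}
R ∩ ((P ∩ Pᶜ) △ P) = {4,7,8,9}
R ∩ Q = {7,8,12}
Q ∪ (R ∩ Q) = {3,7,8,10,11,12}
(R ∩ ((P ∩ Pᶜ) △ P)) ∖ (Q ∪ (R ∩ Q)) = {4,9}
((R ∩ ((P ∩ Pᶜ) △ P)) ∖ (Q ∪ (R ∩ Q)))ᶜ = {1,2,3,5,6,7,8,10,11,12}
|((R ∩ ((P ∩ Pᶜ) △ P)) ∖ (Q ∪ (R ∩ Q)))ᶜ| = 10

10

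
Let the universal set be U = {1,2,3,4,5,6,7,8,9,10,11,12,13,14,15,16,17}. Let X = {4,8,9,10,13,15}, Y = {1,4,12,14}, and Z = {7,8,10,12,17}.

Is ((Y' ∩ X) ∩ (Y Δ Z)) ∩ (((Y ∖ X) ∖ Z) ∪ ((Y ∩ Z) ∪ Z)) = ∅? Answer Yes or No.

Y' = {2,3,5,6,7,8,9,10,11,13,15,16,17}
Y' ∩ X = {8,9,10,13,15}
Y Δ Z = {1,4,7,8,10,14,17}
(Y' ∩ X) ∩ (Y Δ Z) = {8,10}
Y ∖ X = {1,12,14}
(Y ∖ X) ∖ Z = {1,14}
Y ∩ Z = {12}
(Y ∩ Z) ∪ Z = {7,8,10,12,17}
((Y ∖ X) ∖ Z) ∪ ((Y ∩ Z) ∪ Z) = {1,7,8,10,12,14,17}
8 lies in both, so they are not disjoint.

No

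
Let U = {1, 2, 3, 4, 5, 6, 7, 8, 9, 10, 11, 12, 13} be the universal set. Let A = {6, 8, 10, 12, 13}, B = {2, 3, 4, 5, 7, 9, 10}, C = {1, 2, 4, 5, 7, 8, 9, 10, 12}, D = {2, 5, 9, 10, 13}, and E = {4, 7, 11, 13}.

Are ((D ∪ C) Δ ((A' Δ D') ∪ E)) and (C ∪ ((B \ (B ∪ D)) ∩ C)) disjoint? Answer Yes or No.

No

D ∪ C = {1, 2, 4, 5, 7, 8, 9, 10, 12, 13}
A' = {1, 2, 3, 4, 5, 7, 9, 11}
D' = {1, 3, 4, 6, 7, 8, 11, 12}
A' Δ D' = {2, 5, 6, 8, 9, 12}
(A' Δ D') ∪ E = {2, 4, 5, 6, 7, 8, 9, 11, 12, 13}
(D ∪ C) Δ ((A' Δ D') ∪ E) = {1, 6, 10, 11}
B ∪ D = {2, 3, 4, 5, 7, 9, 10, 13}
B \ (B ∪ D) = {}
(B \ (B ∪ D)) ∩ C = {}
C ∪ ((B \ (B ∪ D)) ∩ C) = {1, 2, 4, 5, 7, 8, 9, 10, 12}
1 lies in both, so they are not disjoint.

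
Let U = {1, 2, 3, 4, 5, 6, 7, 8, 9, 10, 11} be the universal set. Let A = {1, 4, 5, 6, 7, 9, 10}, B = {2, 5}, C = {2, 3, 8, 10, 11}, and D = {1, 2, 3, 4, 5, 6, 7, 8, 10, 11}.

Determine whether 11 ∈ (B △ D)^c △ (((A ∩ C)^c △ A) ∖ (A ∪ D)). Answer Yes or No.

11 ∉ B and 11 ∈ D, so 11 ∈ B △ D
11 ∉ (B △ D)^c since 11 ∈ (B △ D)
11 ∉ A and 11 ∈ C, so 11 ∉ A ∩ C
11 ∈ (A ∩ C)^c since 11 ∉ (A ∩ C)
11 ∈ (A ∩ C)^c and 11 ∉ A, so 11 ∈ (A ∩ C)^c △ A
11 ∉ A and 11 ∈ D, so 11 ∈ A ∪ D
11 ∈ ((A ∩ C)^c △ A) and 11 ∈ (A ∪ D), so 11 ∉ ((A ∩ C)^c △ A) ∖ (A ∪ D)
11 ∉ (B △ D)^c and 11 ∉ (((A ∩ C)^c △ A) ∖ (A ∪ D)), so 11 ∉ (B △ D)^c △ (((A ∩ C)^c △ A) ∖ (A ∪ D))

No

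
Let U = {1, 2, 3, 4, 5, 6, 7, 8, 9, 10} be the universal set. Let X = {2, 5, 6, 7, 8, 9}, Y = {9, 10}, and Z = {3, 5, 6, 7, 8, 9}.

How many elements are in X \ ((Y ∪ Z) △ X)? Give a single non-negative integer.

Y ∪ Z = {3, 5, 6, 7, 8, 9, 10}
(Y ∪ Z) △ X = {2, 3, 10}
X \ ((Y ∪ Z) △ X) = {5, 6, 7, 8, 9}
|X \ ((Y ∪ Z) △ X)| = 5

5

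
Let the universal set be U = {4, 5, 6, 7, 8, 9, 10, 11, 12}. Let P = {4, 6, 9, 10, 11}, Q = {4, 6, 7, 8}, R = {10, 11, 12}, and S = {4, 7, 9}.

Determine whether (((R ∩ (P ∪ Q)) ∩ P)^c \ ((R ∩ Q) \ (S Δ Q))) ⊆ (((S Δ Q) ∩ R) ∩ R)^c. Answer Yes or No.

P ∪ Q = {4, 6, 7, 8, 9, 10, 11}
R ∩ (P ∪ Q) = {10, 11}
(R ∩ (P ∪ Q)) ∩ P = {10, 11}
((R ∩ (P ∪ Q)) ∩ P)^c = {4, 5, 6, 7, 8, 9, 12}
R ∩ Q = {}
S Δ Q = {6, 8, 9}
(R ∩ Q) \ (S Δ Q) = {}
((R ∩ (P ∪ Q)) ∩ P)^c \ ((R ∩ Q) \ (S Δ Q)) = {4, 5, 6, 7, 8, 9, 12}
(S Δ Q) ∩ R = {}
((S Δ Q) ∩ R) ∩ R = {}
(((S Δ Q) ∩ R) ∩ R)^c = {4, 5, 6, 7, 8, 9, 10, 11, 12}
Every element of {4, 5, 6, 7, 8, 9, 12} is in {4, 5, 6, 7, 8, 9, 10, 11, 12}, so ((R ∩ (P ∪ Q)) ∩ P)^c \ ((R ∩ Q) \ (S Δ Q)) ⊆ (((S Δ Q) ∩ R) ∩ R)^c.

Yes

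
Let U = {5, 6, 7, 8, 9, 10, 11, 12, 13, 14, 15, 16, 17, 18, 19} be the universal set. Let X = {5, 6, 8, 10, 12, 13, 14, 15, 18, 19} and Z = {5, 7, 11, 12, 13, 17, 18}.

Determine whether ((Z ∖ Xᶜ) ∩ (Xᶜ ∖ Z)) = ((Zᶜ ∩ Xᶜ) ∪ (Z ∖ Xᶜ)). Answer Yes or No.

Xᶜ = {7, 9, 11, 16, 17}
Z ∖ Xᶜ = {5, 12, 13, 18}
Xᶜ ∖ Z = {9, 16}
(Z ∖ Xᶜ) ∩ (Xᶜ ∖ Z) = {}
Zᶜ = {6, 8, 9, 10, 14, 15, 16, 19}
Zᶜ ∩ Xᶜ = {9, 16}
(Zᶜ ∩ Xᶜ) ∪ (Z ∖ Xᶜ) = {5, 9, 12, 13, 16, 18}
5 ∈ (Zᶜ ∩ Xᶜ) ∪ (Z ∖ Xᶜ) but 5 ∉ (Z ∖ Xᶜ) ∩ (Xᶜ ∖ Z), so they differ.

No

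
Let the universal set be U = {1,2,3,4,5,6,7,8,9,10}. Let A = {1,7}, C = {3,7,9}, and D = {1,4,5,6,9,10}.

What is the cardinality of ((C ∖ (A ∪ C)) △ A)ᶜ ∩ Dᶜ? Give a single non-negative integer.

3

A ∪ C = {1,3,7,9}
C ∖ (A ∪ C) = {}
(C ∖ (A ∪ C)) △ A = {1,7}
((C ∖ (A ∪ C)) △ A)ᶜ = {2,3,4,5,6,8,9,10}
Dᶜ = {2,3,7,8}
((C ∖ (A ∪ C)) △ A)ᶜ ∩ Dᶜ = {2,3,8}
|((C ∖ (A ∪ C)) △ A)ᶜ ∩ Dᶜ| = 3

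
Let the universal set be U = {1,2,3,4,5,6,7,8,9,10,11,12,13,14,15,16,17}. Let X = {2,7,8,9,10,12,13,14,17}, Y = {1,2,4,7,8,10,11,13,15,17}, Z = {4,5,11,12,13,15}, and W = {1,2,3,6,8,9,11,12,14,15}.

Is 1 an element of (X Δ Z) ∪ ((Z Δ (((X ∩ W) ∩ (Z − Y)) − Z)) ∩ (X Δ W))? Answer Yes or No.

1 ∉ X and 1 ∉ Z, so 1 ∉ X Δ Z
1 ∉ X and 1 ∈ W, so 1 ∉ X ∩ W
1 ∉ Z and 1 ∈ Y, so 1 ∉ Z − Y
1 ∉ (X ∩ W) and 1 ∉ (Z − Y), so 1 ∉ (X ∩ W) ∩ (Z − Y)
1 ∉ ((X ∩ W) ∩ (Z − Y)) and 1 ∉ Z, so 1 ∉ ((X ∩ W) ∩ (Z − Y)) − Z
1 ∉ Z and 1 ∉ (((X ∩ W) ∩ (Z − Y)) − Z), so 1 ∉ Z Δ (((X ∩ W) ∩ (Z − Y)) − Z)
1 ∉ X and 1 ∈ W, so 1 ∈ X Δ W
1 ∉ (Z Δ (((X ∩ W) ∩ (Z − Y)) − Z)) and 1 ∈ (X Δ W), so 1 ∉ (Z Δ (((X ∩ W) ∩ (Z − Y)) − Z)) ∩ (X Δ W)
1 ∉ (X Δ Z) and 1 ∉ ((Z Δ (((X ∩ W) ∩ (Z − Y)) − Z)) ∩ (X Δ W)), so 1 ∉ (X Δ Z) ∪ ((Z Δ (((X ∩ W) ∩ (Z − Y)) − Z)) ∩ (X Δ W))

No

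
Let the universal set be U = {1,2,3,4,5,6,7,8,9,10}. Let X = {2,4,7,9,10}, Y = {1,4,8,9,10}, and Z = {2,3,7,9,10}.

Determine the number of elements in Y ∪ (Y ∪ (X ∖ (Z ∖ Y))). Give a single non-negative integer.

5

Z ∖ Y = {2,3,7}
X ∖ (Z ∖ Y) = {4,9,10}
Y ∪ (X ∖ (Z ∖ Y)) = {1,4,8,9,10}
Y ∪ (Y ∪ (X ∖ (Z ∖ Y))) = {1,4,8,9,10}
|Y ∪ (Y ∪ (X ∖ (Z ∖ Y)))| = 5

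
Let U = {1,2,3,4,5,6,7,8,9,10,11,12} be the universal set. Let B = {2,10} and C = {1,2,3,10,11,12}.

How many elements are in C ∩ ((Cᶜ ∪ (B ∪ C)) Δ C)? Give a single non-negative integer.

0

Cᶜ = {4,5,6,7,8,9}
B ∪ C = {1,2,3,10,11,12}
Cᶜ ∪ (B ∪ C) = {1,2,3,4,5,6,7,8,9,10,11,12}
(Cᶜ ∪ (B ∪ C)) Δ C = {4,5,6,7,8,9}
C ∩ ((Cᶜ ∪ (B ∪ C)) Δ C) = {}
|C ∩ ((Cᶜ ∪ (B ∪ C)) Δ C)| = 0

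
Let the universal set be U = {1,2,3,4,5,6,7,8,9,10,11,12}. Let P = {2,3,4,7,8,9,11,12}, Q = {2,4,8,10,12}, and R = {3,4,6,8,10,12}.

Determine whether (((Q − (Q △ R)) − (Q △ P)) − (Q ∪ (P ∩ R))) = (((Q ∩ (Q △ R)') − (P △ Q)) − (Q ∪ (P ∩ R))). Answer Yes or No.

Yes

Q △ R = {2,3,6}
Q − (Q △ R) = {4,8,10,12}
Q △ P = {3,7,9,10,11}
(Q − (Q △ R)) − (Q △ P) = {4,8,12}
P ∩ R = {3,4,8,12}
Q ∪ (P ∩ R) = {2,3,4,8,10,12}
((Q − (Q △ R)) − (Q △ P)) − (Q ∪ (P ∩ R)) = {}
(Q △ R)' = {1,4,5,7,8,9,10,11,12}
Q ∩ (Q △ R)' = {4,8,10,12}
P △ Q = {3,7,9,10,11}
(Q ∩ (Q △ R)') − (P △ Q) = {4,8,12}
((Q ∩ (Q △ R)') − (P △ Q)) − (Q ∪ (P ∩ R)) = {}
Both equal {}, so ((Q − (Q △ R)) − (Q △ P)) − (Q ∪ (P ∩ R)) = ((Q ∩ (Q △ R)') − (P △ Q)) − (Q ∪ (P ∩ R)).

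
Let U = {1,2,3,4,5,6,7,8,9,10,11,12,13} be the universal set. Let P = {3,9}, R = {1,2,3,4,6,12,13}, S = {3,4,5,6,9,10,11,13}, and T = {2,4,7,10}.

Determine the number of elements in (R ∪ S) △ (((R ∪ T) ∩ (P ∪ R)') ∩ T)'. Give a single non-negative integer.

R ∪ S = {1,2,3,4,5,6,9,10,11,12,13}
R ∪ T = {1,2,3,4,6,7,10,12,13}
P ∪ R = {1,2,3,4,6,9,12,13}
(P ∪ R)' = {5,7,8,10,11}
(R ∪ T) ∩ (P ∪ R)' = {7,10}
((R ∪ T) ∩ (P ∪ R)') ∩ T = {7,10}
(((R ∪ T) ∩ (P ∪ R)') ∩ T)' = {1,2,3,4,5,6,8,9,11,12,13}
(R ∪ S) △ (((R ∪ T) ∩ (P ∪ R)') ∩ T)' = {8,10}
|(R ∪ S) △ (((R ∪ T) ∩ (P ∪ R)') ∩ T)'| = 2

2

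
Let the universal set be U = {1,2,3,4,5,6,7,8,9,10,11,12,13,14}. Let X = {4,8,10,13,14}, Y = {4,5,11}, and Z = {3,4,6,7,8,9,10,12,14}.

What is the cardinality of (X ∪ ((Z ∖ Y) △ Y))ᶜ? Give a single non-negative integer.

2

Z ∖ Y = {3,6,7,8,9,10,12,14}
(Z ∖ Y) △ Y = {3,4,5,6,7,8,9,10,11,12,14}
X ∪ ((Z ∖ Y) △ Y) = {3,4,5,6,7,8,9,10,11,12,13,14}
(X ∪ ((Z ∖ Y) △ Y))ᶜ = {1,2}
|(X ∪ ((Z ∖ Y) △ Y))ᶜ| = 2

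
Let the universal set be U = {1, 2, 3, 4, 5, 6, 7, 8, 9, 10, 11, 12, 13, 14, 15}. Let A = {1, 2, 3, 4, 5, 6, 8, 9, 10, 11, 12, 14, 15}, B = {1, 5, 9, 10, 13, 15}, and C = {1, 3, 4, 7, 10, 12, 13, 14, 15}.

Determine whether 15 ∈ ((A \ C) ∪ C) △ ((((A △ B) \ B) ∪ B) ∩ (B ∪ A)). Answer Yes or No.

No

15 ∈ A and 15 ∈ C, so 15 ∉ A \ C
15 ∉ (A \ C) and 15 ∈ C, so 15 ∈ (A \ C) ∪ C
15 ∈ A and 15 ∈ B, so 15 ∉ A △ B
15 ∉ (A △ B) and 15 ∈ B, so 15 ∉ (A △ B) \ B
15 ∉ ((A △ B) \ B) and 15 ∈ B, so 15 ∈ ((A △ B) \ B) ∪ B
15 ∈ B and 15 ∈ A, so 15 ∈ B ∪ A
15 ∈ (((A △ B) \ B) ∪ B) and 15 ∈ (B ∪ A), so 15 ∈ (((A △ B) \ B) ∪ B) ∩ (B ∪ A)
15 ∈ ((A \ C) ∪ C) and 15 ∈ ((((A △ B) \ B) ∪ B) ∩ (B ∪ A)), so 15 ∉ ((A \ C) ∪ C) △ ((((A △ B) \ B) ∪ B) ∩ (B ∪ A))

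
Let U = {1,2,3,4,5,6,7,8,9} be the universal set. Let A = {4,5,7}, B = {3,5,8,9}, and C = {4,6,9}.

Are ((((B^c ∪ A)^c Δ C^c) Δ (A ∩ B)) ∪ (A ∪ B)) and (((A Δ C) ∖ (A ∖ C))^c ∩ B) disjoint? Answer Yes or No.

No

B^c = {1,2,4,6,7}
B^c ∪ A = {1,2,4,5,6,7}
(B^c ∪ A)^c = {3,8,9}
C^c = {1,2,3,5,7,8}
(B^c ∪ A)^c Δ C^c = {1,2,5,7,9}
A ∩ B = {5}
((B^c ∪ A)^c Δ C^c) Δ (A ∩ B) = {1,2,7,9}
A ∪ B = {3,4,5,7,8,9}
(((B^c ∪ A)^c Δ C^c) Δ (A ∩ B)) ∪ (A ∪ B) = {1,2,3,4,5,7,8,9}
A Δ C = {5,6,7,9}
A ∖ C = {5,7}
(A Δ C) ∖ (A ∖ C) = {6,9}
((A Δ C) ∖ (A ∖ C))^c = {1,2,3,4,5,7,8}
((A Δ C) ∖ (A ∖ C))^c ∩ B = {3,5,8}
3 lies in both, so they are not disjoint.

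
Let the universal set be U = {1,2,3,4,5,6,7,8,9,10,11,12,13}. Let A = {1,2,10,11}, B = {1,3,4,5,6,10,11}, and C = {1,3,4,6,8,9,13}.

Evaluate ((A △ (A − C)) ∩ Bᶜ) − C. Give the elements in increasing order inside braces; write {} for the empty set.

{}

A − C = {2,10,11}
A △ (A − C) = {1}
Bᶜ = {2,7,8,9,12,13}
(A △ (A − C)) ∩ Bᶜ = {}
((A △ (A − C)) ∩ Bᶜ) − C = {}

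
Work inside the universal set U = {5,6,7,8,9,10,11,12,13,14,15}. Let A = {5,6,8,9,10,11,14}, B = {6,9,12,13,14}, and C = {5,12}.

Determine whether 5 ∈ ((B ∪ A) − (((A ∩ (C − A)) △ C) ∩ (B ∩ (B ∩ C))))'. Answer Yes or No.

No

5 ∉ B and 5 ∈ A, so 5 ∈ B ∪ A
5 ∈ C and 5 ∈ A, so 5 ∉ C − A
5 ∈ A and 5 ∉ (C − A), so 5 ∉ A ∩ (C − A)
5 ∉ (A ∩ (C − A)) and 5 ∈ C, so 5 ∈ (A ∩ (C − A)) △ C
5 ∉ B and 5 ∈ C, so 5 ∉ B ∩ C
5 ∉ B and 5 ∉ (B ∩ C), so 5 ∉ B ∩ (B ∩ C)
5 ∈ ((A ∩ (C − A)) △ C) and 5 ∉ (B ∩ (B ∩ C)), so 5 ∉ ((A ∩ (C − A)) △ C) ∩ (B ∩ (B ∩ C))
5 ∈ (B ∪ A) and 5 ∉ (((A ∩ (C − A)) △ C) ∩ (B ∩ (B ∩ C))), so 5 ∈ (B ∪ A) − (((A ∩ (C − A)) △ C) ∩ (B ∩ (B ∩ C)))
5 ∉ ((B ∪ A) − (((A ∩ (C − A)) △ C) ∩ (B ∩ (B ∩ C))))' since 5 ∈ ((B ∪ A) − (((A ∩ (C − A)) △ C) ∩ (B ∩ (B ∩ C))))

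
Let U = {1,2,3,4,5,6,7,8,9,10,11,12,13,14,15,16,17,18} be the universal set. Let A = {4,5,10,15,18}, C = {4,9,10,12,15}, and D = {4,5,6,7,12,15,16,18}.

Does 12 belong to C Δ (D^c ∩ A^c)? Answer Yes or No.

12 ∈ D, so 12 ∉ D^c
12 ∉ A, so 12 ∈ A^c
12 ∉ D^c and 12 ∈ A^c, so 12 ∉ D^c ∩ A^c
12 ∈ C and 12 ∉ (D^c ∩ A^c), so 12 ∈ C Δ (D^c ∩ A^c)

Yes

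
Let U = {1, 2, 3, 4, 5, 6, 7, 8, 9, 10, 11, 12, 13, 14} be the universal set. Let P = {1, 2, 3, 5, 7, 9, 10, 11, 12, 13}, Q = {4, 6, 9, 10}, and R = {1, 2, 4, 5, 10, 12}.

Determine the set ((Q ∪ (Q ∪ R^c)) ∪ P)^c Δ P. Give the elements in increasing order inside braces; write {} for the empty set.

{1, 2, 3, 5, 7, 9, 10, 11, 12, 13}

R^c = {3, 6, 7, 8, 9, 11, 13, 14}
Q ∪ R^c = {3, 4, 6, 7, 8, 9, 10, 11, 13, 14}
Q ∪ (Q ∪ R^c) = {3, 4, 6, 7, 8, 9, 10, 11, 13, 14}
(Q ∪ (Q ∪ R^c)) ∪ P = {1, 2, 3, 4, 5, 6, 7, 8, 9, 10, 11, 12, 13, 14}
((Q ∪ (Q ∪ R^c)) ∪ P)^c = {}
((Q ∪ (Q ∪ R^c)) ∪ P)^c Δ P = {1, 2, 3, 5, 7, 9, 10, 11, 12, 13}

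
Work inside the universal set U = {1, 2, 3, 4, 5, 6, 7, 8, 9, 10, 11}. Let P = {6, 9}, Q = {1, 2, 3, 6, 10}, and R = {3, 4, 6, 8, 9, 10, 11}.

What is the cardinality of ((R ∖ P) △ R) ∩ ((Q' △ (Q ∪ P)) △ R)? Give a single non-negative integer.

R ∖ P = {3, 4, 8, 10, 11}
(R ∖ P) △ R = {6, 9}
Q' = {4, 5, 7, 8, 9, 11}
Q ∪ P = {1, 2, 3, 6, 9, 10}
Q' △ (Q ∪ P) = {1, 2, 3, 4, 5, 6, 7, 8, 10, 11}
(Q' △ (Q ∪ P)) △ R = {1, 2, 5, 7, 9}
((R ∖ P) △ R) ∩ ((Q' △ (Q ∪ P)) △ R) = {9}
|((R ∖ P) △ R) ∩ ((Q' △ (Q ∪ P)) △ R)| = 1

1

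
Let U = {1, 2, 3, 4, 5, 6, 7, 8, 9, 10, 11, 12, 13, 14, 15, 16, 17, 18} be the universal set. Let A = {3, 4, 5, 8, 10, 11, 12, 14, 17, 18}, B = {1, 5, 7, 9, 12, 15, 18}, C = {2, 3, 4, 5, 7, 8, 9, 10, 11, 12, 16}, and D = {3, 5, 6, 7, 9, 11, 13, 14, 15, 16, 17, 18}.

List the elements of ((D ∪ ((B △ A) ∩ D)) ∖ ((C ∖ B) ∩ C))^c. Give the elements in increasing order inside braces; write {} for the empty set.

{1, 2, 3, 4, 8, 10, 11, 12, 16}

B △ A = {1, 3, 4, 7, 8, 9, 10, 11, 14, 15, 17}
(B △ A) ∩ D = {3, 7, 9, 11, 14, 15, 17}
D ∪ ((B △ A) ∩ D) = {3, 5, 6, 7, 9, 11, 13, 14, 15, 16, 17, 18}
C ∖ B = {2, 3, 4, 8, 10, 11, 16}
(C ∖ B) ∩ C = {2, 3, 4, 8, 10, 11, 16}
(D ∪ ((B △ A) ∩ D)) ∖ ((C ∖ B) ∩ C) = {5, 6, 7, 9, 13, 14, 15, 17, 18}
((D ∪ ((B △ A) ∩ D)) ∖ ((C ∖ B) ∩ C))^c = {1, 2, 3, 4, 8, 10, 11, 12, 16}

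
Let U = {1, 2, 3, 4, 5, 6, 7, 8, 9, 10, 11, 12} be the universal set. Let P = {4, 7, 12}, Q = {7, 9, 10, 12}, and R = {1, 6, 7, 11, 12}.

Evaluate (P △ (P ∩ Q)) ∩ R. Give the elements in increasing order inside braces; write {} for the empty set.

P ∩ Q = {7, 12}
P △ (P ∩ Q) = {4}
(P △ (P ∩ Q)) ∩ R = {}

{}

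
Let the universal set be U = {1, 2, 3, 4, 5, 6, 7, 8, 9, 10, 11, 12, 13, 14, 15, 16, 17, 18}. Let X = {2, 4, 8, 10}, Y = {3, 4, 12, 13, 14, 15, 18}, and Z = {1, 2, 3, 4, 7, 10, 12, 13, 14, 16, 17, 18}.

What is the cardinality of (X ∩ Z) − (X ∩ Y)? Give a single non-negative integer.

X ∩ Z = {2, 4, 10}
X ∩ Y = {4}
(X ∩ Z) − (X ∩ Y) = {2, 10}
|(X ∩ Z) − (X ∩ Y)| = 2

2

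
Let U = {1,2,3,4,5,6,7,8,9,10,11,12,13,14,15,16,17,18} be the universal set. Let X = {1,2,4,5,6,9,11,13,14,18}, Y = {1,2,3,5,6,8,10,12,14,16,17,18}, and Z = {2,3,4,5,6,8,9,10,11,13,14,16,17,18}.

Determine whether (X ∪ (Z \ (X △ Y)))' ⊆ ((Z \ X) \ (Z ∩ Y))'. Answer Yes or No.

Yes

X △ Y = {3,4,8,9,10,11,12,13,16,17}
Z \ (X △ Y) = {2,5,6,14,18}
X ∪ (Z \ (X △ Y)) = {1,2,4,5,6,9,11,13,14,18}
(X ∪ (Z \ (X △ Y)))' = {3,7,8,10,12,15,16,17}
Z \ X = {3,8,10,16,17}
Z ∩ Y = {2,3,5,6,8,10,14,16,17,18}
(Z \ X) \ (Z ∩ Y) = {}
((Z \ X) \ (Z ∩ Y))' = {1,2,3,4,5,6,7,8,9,10,11,12,13,14,15,16,17,18}
Every element of {3,7,8,10,12,15,16,17} is in {1,2,3,4,5,6,7,8,9,10,11,12,13,14,15,16,17,18}, so (X ∪ (Z \ (X △ Y)))' ⊆ ((Z \ X) \ (Z ∩ Y))'.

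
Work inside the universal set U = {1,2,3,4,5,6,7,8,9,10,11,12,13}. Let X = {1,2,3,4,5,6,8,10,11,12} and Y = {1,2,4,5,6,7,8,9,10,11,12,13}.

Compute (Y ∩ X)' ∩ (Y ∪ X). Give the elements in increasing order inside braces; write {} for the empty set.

{3,7,9,13}

Y ∩ X = {1,2,4,5,6,8,10,11,12}
(Y ∩ X)' = {3,7,9,13}
Y ∪ X = {1,2,3,4,5,6,7,8,9,10,11,12,13}
(Y ∩ X)' ∩ (Y ∪ X) = {3,7,9,13}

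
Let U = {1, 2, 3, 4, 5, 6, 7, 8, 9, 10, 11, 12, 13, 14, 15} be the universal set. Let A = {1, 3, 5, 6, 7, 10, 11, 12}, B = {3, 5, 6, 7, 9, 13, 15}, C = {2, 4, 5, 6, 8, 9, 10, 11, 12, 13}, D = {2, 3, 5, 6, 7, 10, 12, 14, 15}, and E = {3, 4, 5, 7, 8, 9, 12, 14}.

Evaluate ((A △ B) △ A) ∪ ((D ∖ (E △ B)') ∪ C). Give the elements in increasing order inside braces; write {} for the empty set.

{2, 3, 4, 5, 6, 7, 8, 9, 10, 11, 12, 13, 14, 15}

A △ B = {1, 9, 10, 11, 12, 13, 15}
(A △ B) △ A = {3, 5, 6, 7, 9, 13, 15}
E △ B = {4, 6, 8, 12, 13, 14, 15}
(E △ B)' = {1, 2, 3, 5, 7, 9, 10, 11}
D ∖ (E △ B)' = {6, 12, 14, 15}
(D ∖ (E △ B)') ∪ C = {2, 4, 5, 6, 8, 9, 10, 11, 12, 13, 14, 15}
((A △ B) △ A) ∪ ((D ∖ (E △ B)') ∪ C) = {2, 3, 4, 5, 6, 7, 8, 9, 10, 11, 12, 13, 14, 15}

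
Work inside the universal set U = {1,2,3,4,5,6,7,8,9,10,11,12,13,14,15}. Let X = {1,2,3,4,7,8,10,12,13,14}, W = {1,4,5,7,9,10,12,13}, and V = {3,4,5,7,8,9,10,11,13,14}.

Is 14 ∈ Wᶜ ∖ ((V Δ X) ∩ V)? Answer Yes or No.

14 ∉ W, so 14 ∈ Wᶜ
14 ∈ V and 14 ∈ X, so 14 ∉ V Δ X
14 ∉ (V Δ X) and 14 ∈ V, so 14 ∉ (V Δ X) ∩ V
14 ∈ Wᶜ and 14 ∉ ((V Δ X) ∩ V), so 14 ∈ Wᶜ ∖ ((V Δ X) ∩ V)

Yes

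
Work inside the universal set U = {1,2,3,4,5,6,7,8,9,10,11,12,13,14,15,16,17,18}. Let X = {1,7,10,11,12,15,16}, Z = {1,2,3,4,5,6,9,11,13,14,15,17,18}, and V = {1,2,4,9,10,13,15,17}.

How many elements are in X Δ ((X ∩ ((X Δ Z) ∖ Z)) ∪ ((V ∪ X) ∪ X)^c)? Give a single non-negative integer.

9

X Δ Z = {2,3,4,5,6,7,9,10,12,13,14,16,17,18}
(X Δ Z) ∖ Z = {7,10,12,16}
X ∩ ((X Δ Z) ∖ Z) = {7,10,12,16}
V ∪ X = {1,2,4,7,9,10,11,12,13,15,16,17}
(V ∪ X) ∪ X = {1,2,4,7,9,10,11,12,13,15,16,17}
((V ∪ X) ∪ X)^c = {3,5,6,8,14,18}
(X ∩ ((X Δ Z) ∖ Z)) ∪ ((V ∪ X) ∪ X)^c = {3,5,6,7,8,10,12,14,16,18}
X Δ ((X ∩ ((X Δ Z) ∖ Z)) ∪ ((V ∪ X) ∪ X)^c) = {1,3,5,6,8,11,14,15,18}
|X Δ ((X ∩ ((X Δ Z) ∖ Z)) ∪ ((V ∪ X) ∪ X)^c)| = 9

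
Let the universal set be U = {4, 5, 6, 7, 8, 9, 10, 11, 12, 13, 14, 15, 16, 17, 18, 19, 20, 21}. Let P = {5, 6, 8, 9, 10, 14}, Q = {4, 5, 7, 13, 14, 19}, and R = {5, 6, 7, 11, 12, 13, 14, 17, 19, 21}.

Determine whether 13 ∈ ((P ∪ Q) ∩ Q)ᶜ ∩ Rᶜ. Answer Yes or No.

No

13 ∉ P and 13 ∈ Q, so 13 ∈ P ∪ Q
13 ∈ (P ∪ Q) and 13 ∈ Q, so 13 ∈ (P ∪ Q) ∩ Q
13 ∉ ((P ∪ Q) ∩ Q)ᶜ since 13 ∈ ((P ∪ Q) ∩ Q)
13 ∈ R, so 13 ∉ Rᶜ
13 ∉ ((P ∪ Q) ∩ Q)ᶜ and 13 ∉ Rᶜ, so 13 ∉ ((P ∪ Q) ∩ Q)ᶜ ∩ Rᶜ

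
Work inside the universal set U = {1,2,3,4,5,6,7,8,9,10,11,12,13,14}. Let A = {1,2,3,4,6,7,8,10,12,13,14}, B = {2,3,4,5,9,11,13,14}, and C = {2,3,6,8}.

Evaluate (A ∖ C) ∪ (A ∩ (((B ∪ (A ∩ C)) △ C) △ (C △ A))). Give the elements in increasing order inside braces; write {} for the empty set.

{1,4,7,10,12,13,14}

A ∖ C = {1,4,7,10,12,13,14}
A ∩ C = {2,3,6,8}
B ∪ (A ∩ C) = {2,3,4,5,6,8,9,11,13,14}
(B ∪ (A ∩ C)) △ C = {4,5,9,11,13,14}
C △ A = {1,4,7,10,12,13,14}
((B ∪ (A ∩ C)) △ C) △ (C △ A) = {1,5,7,9,10,11,12}
A ∩ (((B ∪ (A ∩ C)) △ C) △ (C △ A)) = {1,7,10,12}
(A ∖ C) ∪ (A ∩ (((B ∪ (A ∩ C)) △ C) △ (C △ A))) = {1,4,7,10,12,13,14}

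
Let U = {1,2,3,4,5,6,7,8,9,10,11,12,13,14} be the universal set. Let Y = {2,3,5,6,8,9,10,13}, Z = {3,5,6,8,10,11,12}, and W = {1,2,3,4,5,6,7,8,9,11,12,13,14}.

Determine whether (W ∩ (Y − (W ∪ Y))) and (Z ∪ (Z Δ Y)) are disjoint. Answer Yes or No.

Yes

W ∪ Y = {1,2,3,4,5,6,7,8,9,10,11,12,13,14}
Y − (W ∪ Y) = {}
W ∩ (Y − (W ∪ Y)) = {}
Z Δ Y = {2,9,11,12,13}
Z ∪ (Z Δ Y) = {2,3,5,6,8,9,10,11,12,13}
{} and {2,3,5,6,8,9,10,11,12,13} share no elements.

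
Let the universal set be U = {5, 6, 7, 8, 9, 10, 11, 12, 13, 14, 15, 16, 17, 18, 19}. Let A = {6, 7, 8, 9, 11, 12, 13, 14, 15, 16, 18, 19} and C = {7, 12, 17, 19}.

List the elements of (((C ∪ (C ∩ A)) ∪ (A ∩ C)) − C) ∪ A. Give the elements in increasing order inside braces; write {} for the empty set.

C ∩ A = {7, 12, 19}
C ∪ (C ∩ A) = {7, 12, 17, 19}
A ∩ C = {7, 12, 19}
(C ∪ (C ∩ A)) ∪ (A ∩ C) = {7, 12, 17, 19}
((C ∪ (C ∩ A)) ∪ (A ∩ C)) − C = {}
(((C ∪ (C ∩ A)) ∪ (A ∩ C)) − C) ∪ A = {6, 7, 8, 9, 11, 12, 13, 14, 15, 16, 18, 19}

{6, 7, 8, 9, 11, 12, 13, 14, 15, 16, 18, 19}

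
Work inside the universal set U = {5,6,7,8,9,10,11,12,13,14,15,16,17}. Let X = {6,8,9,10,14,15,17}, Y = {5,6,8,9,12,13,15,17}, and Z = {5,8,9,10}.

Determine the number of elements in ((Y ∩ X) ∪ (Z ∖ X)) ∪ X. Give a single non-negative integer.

8

Y ∩ X = {6,8,9,15,17}
Z ∖ X = {5}
(Y ∩ X) ∪ (Z ∖ X) = {5,6,8,9,15,17}
((Y ∩ X) ∪ (Z ∖ X)) ∪ X = {5,6,8,9,10,14,15,17}
|((Y ∩ X) ∪ (Z ∖ X)) ∪ X| = 8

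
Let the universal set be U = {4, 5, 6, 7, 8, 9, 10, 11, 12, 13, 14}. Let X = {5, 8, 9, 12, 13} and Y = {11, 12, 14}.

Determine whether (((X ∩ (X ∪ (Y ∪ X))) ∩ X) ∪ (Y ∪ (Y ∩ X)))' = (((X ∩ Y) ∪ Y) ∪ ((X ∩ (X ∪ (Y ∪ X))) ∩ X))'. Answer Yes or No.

Y ∪ X = {5, 8, 9, 11, 12, 13, 14}
X ∪ (Y ∪ X) = {5, 8, 9, 11, 12, 13, 14}
X ∩ (X ∪ (Y ∪ X)) = {5, 8, 9, 12, 13}
(X ∩ (X ∪ (Y ∪ X))) ∩ X = {5, 8, 9, 12, 13}
Y ∩ X = {12}
Y ∪ (Y ∩ X) = {11, 12, 14}
((X ∩ (X ∪ (Y ∪ X))) ∩ X) ∪ (Y ∪ (Y ∩ X)) = {5, 8, 9, 11, 12, 13, 14}
(((X ∩ (X ∪ (Y ∪ X))) ∩ X) ∪ (Y ∪ (Y ∩ X)))' = {4, 6, 7, 10}
X ∩ Y = {12}
(X ∩ Y) ∪ Y = {11, 12, 14}
((X ∩ Y) ∪ Y) ∪ ((X ∩ (X ∪ (Y ∪ X))) ∩ X) = {5, 8, 9, 11, 12, 13, 14}
(((X ∩ Y) ∪ Y) ∪ ((X ∩ (X ∪ (Y ∪ X))) ∩ X))' = {4, 6, 7, 10}
Both equal {4, 6, 7, 10}, so (((X ∩ (X ∪ (Y ∪ X))) ∩ X) ∪ (Y ∪ (Y ∩ X)))' = (((X ∩ Y) ∪ Y) ∪ ((X ∩ (X ∪ (Y ∪ X))) ∩ X))'.

Yes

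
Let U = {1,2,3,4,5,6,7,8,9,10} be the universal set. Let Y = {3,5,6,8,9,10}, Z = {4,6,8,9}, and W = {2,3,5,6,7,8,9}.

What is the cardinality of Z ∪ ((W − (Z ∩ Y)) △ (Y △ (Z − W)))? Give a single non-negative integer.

Z ∩ Y = {6,8,9}
W − (Z ∩ Y) = {2,3,5,7}
Z − W = {4}
Y △ (Z − W) = {3,4,5,6,8,9,10}
(W − (Z ∩ Y)) △ (Y △ (Z − W)) = {2,4,6,7,8,9,10}
Z ∪ ((W − (Z ∩ Y)) △ (Y △ (Z − W))) = {2,4,6,7,8,9,10}
|Z ∪ ((W − (Z ∩ Y)) △ (Y △ (Z − W)))| = 7

7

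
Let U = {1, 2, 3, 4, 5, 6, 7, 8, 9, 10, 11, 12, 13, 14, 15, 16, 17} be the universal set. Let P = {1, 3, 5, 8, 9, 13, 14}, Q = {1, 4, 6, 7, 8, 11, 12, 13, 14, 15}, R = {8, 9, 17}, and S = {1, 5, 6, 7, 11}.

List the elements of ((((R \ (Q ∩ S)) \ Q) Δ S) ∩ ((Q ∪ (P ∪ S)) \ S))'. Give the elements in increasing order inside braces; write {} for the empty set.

{1, 2, 3, 4, 5, 6, 7, 8, 10, 11, 12, 13, 14, 15, 16, 17}

Q ∩ S = {1, 6, 7, 11}
R \ (Q ∩ S) = {8, 9, 17}
(R \ (Q ∩ S)) \ Q = {9, 17}
((R \ (Q ∩ S)) \ Q) Δ S = {1, 5, 6, 7, 9, 11, 17}
P ∪ S = {1, 3, 5, 6, 7, 8, 9, 11, 13, 14}
Q ∪ (P ∪ S) = {1, 3, 4, 5, 6, 7, 8, 9, 11, 12, 13, 14, 15}
(Q ∪ (P ∪ S)) \ S = {3, 4, 8, 9, 12, 13, 14, 15}
(((R \ (Q ∩ S)) \ Q) Δ S) ∩ ((Q ∪ (P ∪ S)) \ S) = {9}
((((R \ (Q ∩ S)) \ Q) Δ S) ∩ ((Q ∪ (P ∪ S)) \ S))' = {1, 2, 3, 4, 5, 6, 7, 8, 10, 11, 12, 13, 14, 15, 16, 17}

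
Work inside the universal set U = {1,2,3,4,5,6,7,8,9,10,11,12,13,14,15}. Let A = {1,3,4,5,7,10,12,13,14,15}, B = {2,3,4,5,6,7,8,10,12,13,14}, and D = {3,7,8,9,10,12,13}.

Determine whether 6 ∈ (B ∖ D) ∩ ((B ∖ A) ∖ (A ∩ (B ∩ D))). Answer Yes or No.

Yes

6 ∈ B and 6 ∉ D, so 6 ∈ B ∖ D
6 ∈ B and 6 ∉ A, so 6 ∈ B ∖ A
6 ∈ B and 6 ∉ D, so 6 ∉ B ∩ D
6 ∉ A and 6 ∉ (B ∩ D), so 6 ∉ A ∩ (B ∩ D)
6 ∈ (B ∖ A) and 6 ∉ (A ∩ (B ∩ D)), so 6 ∈ (B ∖ A) ∖ (A ∩ (B ∩ D))
6 ∈ (B ∖ D) and 6 ∈ ((B ∖ A) ∖ (A ∩ (B ∩ D))), so 6 ∈ (B ∖ D) ∩ ((B ∖ A) ∖ (A ∩ (B ∩ D)))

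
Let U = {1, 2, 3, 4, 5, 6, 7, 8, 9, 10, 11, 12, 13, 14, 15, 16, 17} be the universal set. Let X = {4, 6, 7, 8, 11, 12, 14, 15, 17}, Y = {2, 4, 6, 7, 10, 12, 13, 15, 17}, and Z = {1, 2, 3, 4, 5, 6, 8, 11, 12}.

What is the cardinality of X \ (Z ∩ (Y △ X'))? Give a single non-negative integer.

X' = {1, 2, 3, 5, 9, 10, 13, 16}
Y △ X' = {1, 3, 4, 5, 6, 7, 9, 12, 15, 16, 17}
Z ∩ (Y △ X') = {1, 3, 4, 5, 6, 12}
X \ (Z ∩ (Y △ X')) = {7, 8, 11, 14, 15, 17}
|X \ (Z ∩ (Y △ X'))| = 6

6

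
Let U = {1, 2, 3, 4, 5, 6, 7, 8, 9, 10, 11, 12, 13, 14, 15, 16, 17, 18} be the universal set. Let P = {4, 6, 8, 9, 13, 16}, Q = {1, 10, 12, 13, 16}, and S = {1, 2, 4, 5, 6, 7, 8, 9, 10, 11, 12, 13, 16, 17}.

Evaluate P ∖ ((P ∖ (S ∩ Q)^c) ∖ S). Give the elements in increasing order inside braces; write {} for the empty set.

{4, 6, 8, 9, 13, 16}

S ∩ Q = {1, 10, 12, 13, 16}
(S ∩ Q)^c = {2, 3, 4, 5, 6, 7, 8, 9, 11, 14, 15, 17, 18}
P ∖ (S ∩ Q)^c = {13, 16}
(P ∖ (S ∩ Q)^c) ∖ S = {}
P ∖ ((P ∖ (S ∩ Q)^c) ∖ S) = {4, 6, 8, 9, 13, 16}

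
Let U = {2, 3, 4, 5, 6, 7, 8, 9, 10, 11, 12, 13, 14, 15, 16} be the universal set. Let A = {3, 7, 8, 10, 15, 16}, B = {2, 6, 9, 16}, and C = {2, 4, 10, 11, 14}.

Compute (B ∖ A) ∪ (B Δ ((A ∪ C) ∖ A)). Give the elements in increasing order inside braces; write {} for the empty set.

B ∖ A = {2, 6, 9}
A ∪ C = {2, 3, 4, 7, 8, 10, 11, 14, 15, 16}
(A ∪ C) ∖ A = {2, 4, 11, 14}
B Δ ((A ∪ C) ∖ A) = {4, 6, 9, 11, 14, 16}
(B ∖ A) ∪ (B Δ ((A ∪ C) ∖ A)) = {2, 4, 6, 9, 11, 14, 16}

{2, 4, 6, 9, 11, 14, 16}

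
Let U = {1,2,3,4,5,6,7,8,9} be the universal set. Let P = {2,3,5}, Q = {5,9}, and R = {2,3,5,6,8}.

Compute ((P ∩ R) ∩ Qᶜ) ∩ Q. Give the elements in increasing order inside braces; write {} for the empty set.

{}

P ∩ R = {2,3,5}
Qᶜ = {1,2,3,4,6,7,8}
(P ∩ R) ∩ Qᶜ = {2,3}
((P ∩ R) ∩ Qᶜ) ∩ Q = {}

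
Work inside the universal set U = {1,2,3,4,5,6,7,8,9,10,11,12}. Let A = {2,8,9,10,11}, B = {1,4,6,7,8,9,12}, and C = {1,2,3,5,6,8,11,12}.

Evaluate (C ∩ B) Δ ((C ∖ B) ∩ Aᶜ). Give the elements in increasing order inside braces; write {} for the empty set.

{1,3,5,6,8,12}

C ∩ B = {1,6,8,12}
C ∖ B = {2,3,5,11}
Aᶜ = {1,3,4,5,6,7,12}
(C ∖ B) ∩ Aᶜ = {3,5}
(C ∩ B) Δ ((C ∖ B) ∩ Aᶜ) = {1,3,5,6,8,12}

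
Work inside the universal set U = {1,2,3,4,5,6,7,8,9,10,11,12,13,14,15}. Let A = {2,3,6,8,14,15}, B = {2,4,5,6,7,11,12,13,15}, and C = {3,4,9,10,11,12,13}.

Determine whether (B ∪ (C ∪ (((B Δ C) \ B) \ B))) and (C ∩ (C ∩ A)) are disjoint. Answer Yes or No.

No

B Δ C = {2,3,5,6,7,9,10,15}
(B Δ C) \ B = {3,9,10}
((B Δ C) \ B) \ B = {3,9,10}
C ∪ (((B Δ C) \ B) \ B) = {3,4,9,10,11,12,13}
B ∪ (C ∪ (((B Δ C) \ B) \ B)) = {2,3,4,5,6,7,9,10,11,12,13,15}
C ∩ A = {3}
C ∩ (C ∩ A) = {3}
3 lies in both, so they are not disjoint.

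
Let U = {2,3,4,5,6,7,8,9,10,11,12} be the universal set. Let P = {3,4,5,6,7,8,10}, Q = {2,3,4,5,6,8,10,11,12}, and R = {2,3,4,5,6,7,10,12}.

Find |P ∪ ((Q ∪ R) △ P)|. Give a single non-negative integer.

Q ∪ R = {2,3,4,5,6,7,8,10,11,12}
(Q ∪ R) △ P = {2,11,12}
P ∪ ((Q ∪ R) △ P) = {2,3,4,5,6,7,8,10,11,12}
|P ∪ ((Q ∪ R) △ P)| = 10

10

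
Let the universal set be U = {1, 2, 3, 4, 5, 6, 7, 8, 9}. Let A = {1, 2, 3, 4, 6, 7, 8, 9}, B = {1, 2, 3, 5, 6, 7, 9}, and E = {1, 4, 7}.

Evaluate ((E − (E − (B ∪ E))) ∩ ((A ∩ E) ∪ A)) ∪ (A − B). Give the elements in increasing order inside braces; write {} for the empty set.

B ∪ E = {1, 2, 3, 4, 5, 6, 7, 9}
E − (B ∪ E) = {}
E − (E − (B ∪ E)) = {1, 4, 7}
A ∩ E = {1, 4, 7}
(A ∩ E) ∪ A = {1, 2, 3, 4, 6, 7, 8, 9}
(E − (E − (B ∪ E))) ∩ ((A ∩ E) ∪ A) = {1, 4, 7}
A − B = {4, 8}
((E − (E − (B ∪ E))) ∩ ((A ∩ E) ∪ A)) ∪ (A − B) = {1, 4, 7, 8}

{1, 4, 7, 8}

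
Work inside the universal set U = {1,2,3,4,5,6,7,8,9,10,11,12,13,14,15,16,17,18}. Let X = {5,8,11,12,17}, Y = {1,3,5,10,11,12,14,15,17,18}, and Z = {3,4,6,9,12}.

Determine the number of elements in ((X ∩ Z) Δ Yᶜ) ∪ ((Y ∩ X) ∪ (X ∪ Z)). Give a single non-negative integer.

13

X ∩ Z = {12}
Yᶜ = {2,4,6,7,8,9,13,16}
(X ∩ Z) Δ Yᶜ = {2,4,6,7,8,9,12,13,16}
Y ∩ X = {5,11,12,17}
X ∪ Z = {3,4,5,6,8,9,11,12,17}
(Y ∩ X) ∪ (X ∪ Z) = {3,4,5,6,8,9,11,12,17}
((X ∩ Z) Δ Yᶜ) ∪ ((Y ∩ X) ∪ (X ∪ Z)) = {2,3,4,5,6,7,8,9,11,12,13,16,17}
|((X ∩ Z) Δ Yᶜ) ∪ ((Y ∩ X) ∪ (X ∪ Z))| = 13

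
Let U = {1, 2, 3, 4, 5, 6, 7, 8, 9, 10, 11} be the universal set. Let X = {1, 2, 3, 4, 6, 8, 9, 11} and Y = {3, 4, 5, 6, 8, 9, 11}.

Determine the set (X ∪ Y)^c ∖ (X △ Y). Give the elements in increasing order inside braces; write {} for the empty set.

{7, 10}

X ∪ Y = {1, 2, 3, 4, 5, 6, 8, 9, 11}
(X ∪ Y)^c = {7, 10}
X △ Y = {1, 2, 5}
(X ∪ Y)^c ∖ (X △ Y) = {7, 10}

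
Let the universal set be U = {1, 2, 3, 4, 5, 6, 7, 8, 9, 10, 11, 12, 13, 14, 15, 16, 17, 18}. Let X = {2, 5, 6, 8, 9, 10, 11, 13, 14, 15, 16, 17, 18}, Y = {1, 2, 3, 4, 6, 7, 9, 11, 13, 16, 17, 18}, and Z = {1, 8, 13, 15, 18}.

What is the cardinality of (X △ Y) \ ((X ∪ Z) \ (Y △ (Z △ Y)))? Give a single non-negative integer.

6

X △ Y = {1, 3, 4, 5, 7, 8, 10, 14, 15}
X ∪ Z = {1, 2, 5, 6, 8, 9, 10, 11, 13, 14, 15, 16, 17, 18}
Z △ Y = {2, 3, 4, 6, 7, 8, 9, 11, 15, 16, 17}
Y △ (Z △ Y) = {1, 8, 13, 15, 18}
(X ∪ Z) \ (Y △ (Z △ Y)) = {2, 5, 6, 9, 10, 11, 14, 16, 17}
(X △ Y) \ ((X ∪ Z) \ (Y △ (Z △ Y))) = {1, 3, 4, 7, 8, 15}
|(X △ Y) \ ((X ∪ Z) \ (Y △ (Z △ Y)))| = 6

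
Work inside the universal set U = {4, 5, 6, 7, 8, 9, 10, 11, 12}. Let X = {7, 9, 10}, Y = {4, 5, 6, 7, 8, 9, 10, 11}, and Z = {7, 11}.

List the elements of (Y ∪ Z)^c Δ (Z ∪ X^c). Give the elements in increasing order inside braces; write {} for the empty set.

Y ∪ Z = {4, 5, 6, 7, 8, 9, 10, 11}
(Y ∪ Z)^c = {12}
X^c = {4, 5, 6, 8, 11, 12}
Z ∪ X^c = {4, 5, 6, 7, 8, 11, 12}
(Y ∪ Z)^c Δ (Z ∪ X^c) = {4, 5, 6, 7, 8, 11}

{4, 5, 6, 7, 8, 11}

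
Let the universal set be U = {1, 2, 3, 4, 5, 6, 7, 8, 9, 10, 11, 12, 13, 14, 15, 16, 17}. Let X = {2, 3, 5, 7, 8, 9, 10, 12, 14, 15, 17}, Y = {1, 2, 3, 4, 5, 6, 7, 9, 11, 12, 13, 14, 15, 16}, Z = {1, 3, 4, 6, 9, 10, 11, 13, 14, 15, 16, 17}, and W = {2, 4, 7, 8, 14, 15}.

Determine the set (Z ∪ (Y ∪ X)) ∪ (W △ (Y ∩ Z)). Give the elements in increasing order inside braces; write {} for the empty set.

{1, 2, 3, 4, 5, 6, 7, 8, 9, 10, 11, 12, 13, 14, 15, 16, 17}

Y ∪ X = {1, 2, 3, 4, 5, 6, 7, 8, 9, 10, 11, 12, 13, 14, 15, 16, 17}
Z ∪ (Y ∪ X) = {1, 2, 3, 4, 5, 6, 7, 8, 9, 10, 11, 12, 13, 14, 15, 16, 17}
Y ∩ Z = {1, 3, 4, 6, 9, 11, 13, 14, 15, 16}
W △ (Y ∩ Z) = {1, 2, 3, 6, 7, 8, 9, 11, 13, 16}
(Z ∪ (Y ∪ X)) ∪ (W △ (Y ∩ Z)) = {1, 2, 3, 4, 5, 6, 7, 8, 9, 10, 11, 12, 13, 14, 15, 16, 17}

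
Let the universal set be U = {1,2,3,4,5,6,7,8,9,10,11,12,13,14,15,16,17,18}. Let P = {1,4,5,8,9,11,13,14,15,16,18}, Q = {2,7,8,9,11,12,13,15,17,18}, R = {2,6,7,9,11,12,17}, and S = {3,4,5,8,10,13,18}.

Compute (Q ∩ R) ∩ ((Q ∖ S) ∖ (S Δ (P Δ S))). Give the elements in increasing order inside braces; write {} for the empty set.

Q ∩ R = {2,7,9,11,12,17}
Q ∖ S = {2,7,9,11,12,15,17}
P Δ S = {1,3,9,10,11,14,15,16}
S Δ (P Δ S) = {1,4,5,8,9,11,13,14,15,16,18}
(Q ∖ S) ∖ (S Δ (P Δ S)) = {2,7,12,17}
(Q ∩ R) ∩ ((Q ∖ S) ∖ (S Δ (P Δ S))) = {2,7,12,17}

{2,7,12,17}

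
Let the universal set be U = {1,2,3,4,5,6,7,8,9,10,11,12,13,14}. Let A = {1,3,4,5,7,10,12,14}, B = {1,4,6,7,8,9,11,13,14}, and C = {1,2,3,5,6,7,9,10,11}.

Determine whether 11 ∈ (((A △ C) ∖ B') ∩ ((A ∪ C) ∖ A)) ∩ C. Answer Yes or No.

11 ∉ A and 11 ∈ C, so 11 ∈ A △ C
11 ∈ B, so 11 ∉ B'
11 ∈ (A △ C) and 11 ∉ B', so 11 ∈ (A △ C) ∖ B'
11 ∉ A and 11 ∈ C, so 11 ∈ A ∪ C
11 ∈ (A ∪ C) and 11 ∉ A, so 11 ∈ (A ∪ C) ∖ A
11 ∈ ((A △ C) ∖ B') and 11 ∈ ((A ∪ C) ∖ A), so 11 ∈ ((A △ C) ∖ B') ∩ ((A ∪ C) ∖ A)
11 ∈ (((A △ C) ∖ B') ∩ ((A ∪ C) ∖ A)) and 11 ∈ C, so 11 ∈ (((A △ C) ∖ B') ∩ ((A ∪ C) ∖ A)) ∩ C

Yes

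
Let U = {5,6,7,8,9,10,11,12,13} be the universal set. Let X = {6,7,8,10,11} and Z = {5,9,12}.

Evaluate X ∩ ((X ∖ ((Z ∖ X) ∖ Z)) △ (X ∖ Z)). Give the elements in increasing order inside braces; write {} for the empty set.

{}

Z ∖ X = {5,9,12}
(Z ∖ X) ∖ Z = {}
X ∖ ((Z ∖ X) ∖ Z) = {6,7,8,10,11}
X ∖ Z = {6,7,8,10,11}
(X ∖ ((Z ∖ X) ∖ Z)) △ (X ∖ Z) = {}
X ∩ ((X ∖ ((Z ∖ X) ∖ Z)) △ (X ∖ Z)) = {}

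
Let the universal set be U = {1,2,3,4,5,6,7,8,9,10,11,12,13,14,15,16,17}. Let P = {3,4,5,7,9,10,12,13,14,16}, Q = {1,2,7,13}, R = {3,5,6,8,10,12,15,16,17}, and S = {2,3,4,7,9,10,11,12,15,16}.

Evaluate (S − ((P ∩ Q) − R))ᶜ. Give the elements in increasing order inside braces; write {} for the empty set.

{1,5,6,7,8,13,14,17}

P ∩ Q = {7,13}
(P ∩ Q) − R = {7,13}
S − ((P ∩ Q) − R) = {2,3,4,9,10,11,12,15,16}
(S − ((P ∩ Q) − R))ᶜ = {1,5,6,7,8,13,14,17}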